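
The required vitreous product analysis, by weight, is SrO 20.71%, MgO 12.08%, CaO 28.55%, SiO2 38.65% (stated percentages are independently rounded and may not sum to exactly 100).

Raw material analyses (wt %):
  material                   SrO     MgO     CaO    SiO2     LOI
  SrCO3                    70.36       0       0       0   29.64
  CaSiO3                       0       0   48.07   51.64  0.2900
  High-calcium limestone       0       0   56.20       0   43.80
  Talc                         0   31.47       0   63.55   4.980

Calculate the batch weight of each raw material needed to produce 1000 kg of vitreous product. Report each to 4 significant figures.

Mid-chain values are displayed, rounded to four significant digits, when written out; all internal work holds full precision from first step to last. Every reported figure receives exactly one rounding — the derived quantities are computed in full float precision (glass mass, totals, four oxide percentages, ignition loss, the yield) from the batch weights per 1000 kg of glass precisely as stated by question or answer.
Oxide-by-oxide targets in 1000 kg vitreous product:
  SrO: 20.71% × 1000 = 207.1 kg
  MgO: 12.08% × 1000 = 120.8 kg
  CaO: 28.55% × 1000 = 285.5 kg
  SiO2: 38.65% × 1000 = 386.5 kg
A balance pass over the oxides, using the reported weights, against the basis in use (target by target, the sums agree inside rounding margins):
  SrO: 294.3·0.7036 = 207.1 kg (target 207.1 kg)
  MgO: 383.9·0.3147 = 120.8 kg (target 120.8 kg)
  CaO: 276.1·0.4807 + 271.9·0.5620 = 285.5 kg (target 285.5 kg)
  SiO2: 276.1·0.5164 + 383.9·0.6355 = 386.5 kg (target 386.5 kg)
Auditing the glass mass value: total charge less LOI = 1000 kg (oxide target masses add up to 999.9 kg; the stated basis being 1000 kg — a pure rounding effect).
Batch total: Σ batch = 1226 kg; Σ batch·LOI gives LOI loss = 226.2 kg; as yield: glass ÷ batch → 81.55%.

Batch per 1000 kg vitreous product:
  SrCO3: 294.3 kg
  CaSiO3: 276.1 kg
  High-calcium limestone: 271.9 kg
  Talc: 383.9 kg
Total batch = 1226 kg; LOI loss = 226.2 kg; yield = 81.55%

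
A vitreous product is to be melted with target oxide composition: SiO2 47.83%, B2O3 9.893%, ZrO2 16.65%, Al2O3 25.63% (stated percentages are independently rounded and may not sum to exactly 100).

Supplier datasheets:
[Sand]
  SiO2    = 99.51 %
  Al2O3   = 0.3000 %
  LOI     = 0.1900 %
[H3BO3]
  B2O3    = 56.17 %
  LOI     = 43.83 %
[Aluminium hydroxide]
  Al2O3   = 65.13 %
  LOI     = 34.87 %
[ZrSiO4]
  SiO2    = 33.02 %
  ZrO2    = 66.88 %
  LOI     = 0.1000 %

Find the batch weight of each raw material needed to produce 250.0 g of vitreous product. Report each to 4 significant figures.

All internal work carries exact precision from first step to last; working values appear (rounded to four significant digits) within the worked lines; every reported figure carries a single rounding. All derived quantities (the yield, totals, four oxide percentages, LOI, net glass mass) are recomputed from the batch weights for 250.0 g of glass at exact precision exactly as shown in the problem or the answer.
The oxide mass targets at 250.0 g vitreous product:
  SiO2: 47.83% × 250.0 = 119.6 g
  B2O3: 9.893% × 250.0 = 24.73 g
  ZrO2: 16.65% × 250.0 = 41.62 g
  Al2O3: 25.63% × 250.0 = 64.08 g
Per-oxide balance check with the batch weights as given, relative to the basis at hand (oxide sums agree with the targets net of answer rounding effects):
  SiO2: 99.51·0.9951 + 62.24·0.3302 = 119.6 g (target 119.6 g)
  B2O3: 44.03·0.5617 = 24.73 g (target 24.73 g)
  ZrO2: 62.24·0.6688 = 41.63 g (target 41.62 g)
  Al2O3: 99.51·0.003000 + 97.92·0.6513 = 64.07 g (target 64.08 g)
Glass-mass bookkeeping: whole batch net of LOI = 250.0 g (the targets, summed, come to 250.0 g; against the stated basis, 250.0 g — gaps are rounding artifacts).
Batch grand total — Σ batch = 303.7 g; loss to ignition Σ batch·LOI = 53.69 g; yield = glass ÷ total batch = 82.32%.

Batch per 250.0 g vitreous product:
  Sand: 99.51 g
  H3BO3: 44.03 g
  Aluminium hydroxide: 97.92 g
  ZrSiO4: 62.24 g
Total batch = 303.7 g; LOI loss = 53.69 g; yield = 82.32%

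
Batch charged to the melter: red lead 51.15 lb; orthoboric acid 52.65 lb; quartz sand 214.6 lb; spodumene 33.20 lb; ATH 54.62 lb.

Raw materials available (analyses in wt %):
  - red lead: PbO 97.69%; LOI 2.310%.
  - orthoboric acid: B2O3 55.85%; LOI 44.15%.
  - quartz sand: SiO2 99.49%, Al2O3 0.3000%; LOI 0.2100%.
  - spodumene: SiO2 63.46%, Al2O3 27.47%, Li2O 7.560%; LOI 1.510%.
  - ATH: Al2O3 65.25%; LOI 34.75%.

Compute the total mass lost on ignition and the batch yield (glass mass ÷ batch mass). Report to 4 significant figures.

LOI loss = 44.36 lb; glass = 361.9 lb; yield = 89.08%

In-progress results are displayed (rounded to four significant figures) as written. Every computation holds full precision all the way through. Exactly one rounding lands on every reported figure; derived quantities (the totals, the five compositions, net glass mass, the yield, LOI) are rebuilt using the weight values for 361.9 lb of glass at full float precision as written in the problem or answer text.
Ignition loss by material:
  red lead: 51.15 × 0.02310 = 1.182 lb
  orthoboric acid: 52.65 × 0.4415 = 23.24 lb
  quartz sand: 214.6 × 0.002100 = 0.4507 lb
  spodumene: 33.20 × 0.01510 = 0.5013 lb
  ATH: 54.62 × 0.3475 = 18.98 lb
Total LOI = 44.36 lb
Glass = batch − LOI = 406.2 − 44.36 = 361.9 lb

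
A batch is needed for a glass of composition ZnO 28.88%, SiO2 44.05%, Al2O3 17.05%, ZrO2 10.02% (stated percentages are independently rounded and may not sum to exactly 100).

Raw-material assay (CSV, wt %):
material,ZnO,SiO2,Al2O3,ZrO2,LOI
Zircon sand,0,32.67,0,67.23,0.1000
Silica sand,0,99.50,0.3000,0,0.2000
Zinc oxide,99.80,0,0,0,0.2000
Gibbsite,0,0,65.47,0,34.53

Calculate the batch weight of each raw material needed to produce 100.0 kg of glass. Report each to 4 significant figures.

Each numeric step keeps full precision at all times. The intermediate values are displayed with 4-significant-digit rounding within the worked lines. Each reported figure is rounded a single time. The derived quantities, including net glass mass, LOI, four oxide percentages, totals, yield, are recomputed from the weighed amounts on 100.0 kg of glass in full float precision, as set out in question or answer.
Oxide-by-oxide targets in 100.0 kg glass:
  ZnO: 28.88% × 100.0 = 28.88 kg
  SiO2: 44.05% × 100.0 = 44.05 kg
  Al2O3: 17.05% × 100.0 = 17.05 kg
  ZrO2: 10.02% × 100.0 = 10.02 kg
Oxide-by-oxide audit applying the batch weights above, relative to the basis at hand (every target is met by its sum net of answer rounding effects):
  ZnO: 28.94·0.9980 = 28.88 kg (target 28.88 kg)
  SiO2: 14.90·0.3267 + 39.38·0.9950 = 44.05 kg (target 44.05 kg)
  Al2O3: 39.38·0.003000 + 25.86·0.6547 = 17.05 kg (target 17.05 kg)
  ZrO2: 14.90·0.6723 = 10.02 kg (target 10.02 kg)
Glass-mass sanity pass: batch total minus LOI = 100.0 kg (summing oxide targets gives 100.0 kg; against the stated basis, 100.0 kg — differing by rounding only).
Adding the batch up: Σ batch = 109.1 kg; Σ batch·LOI gives LOI loss = 9.081 kg; yield, glass over the total, = 91.67%.

Batch per 100.0 kg glass:
  Zircon sand: 14.90 kg
  Silica sand: 39.38 kg
  Zinc oxide: 28.94 kg
  Gibbsite: 25.86 kg
Total batch = 109.1 kg; LOI loss = 9.081 kg; yield = 91.67%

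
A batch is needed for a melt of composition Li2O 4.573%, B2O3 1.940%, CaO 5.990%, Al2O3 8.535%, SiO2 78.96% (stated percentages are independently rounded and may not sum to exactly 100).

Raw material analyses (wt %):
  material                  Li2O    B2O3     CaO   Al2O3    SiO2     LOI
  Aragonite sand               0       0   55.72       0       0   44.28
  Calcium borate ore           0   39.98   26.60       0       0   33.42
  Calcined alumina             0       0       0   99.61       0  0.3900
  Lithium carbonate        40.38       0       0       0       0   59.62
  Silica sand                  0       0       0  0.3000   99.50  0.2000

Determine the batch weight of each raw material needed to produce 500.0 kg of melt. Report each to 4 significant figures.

The working math maintains exact precision in all steps — intermediates are displayed (rounded to four significant digits) alongside each step. Exactly one rounding is applied to each reported value — all derived quantities are computed in full precision (net glass mass, ignition loss, five oxide percentages, totals, yield) from the weighed amounts on 500.0 kg of glass, as quoted within question or answer.
Oxide-by-oxide targets in 500.0 kg melt:
  Li2O: 4.573% × 500.0 = 22.86 kg
  B2O3: 1.940% × 500.0 = 9.700 kg
  CaO: 5.990% × 500.0 = 29.95 kg
  Al2O3: 8.535% × 500.0 = 42.68 kg
  SiO2: 78.96% × 500.0 = 394.8 kg
Oxide-by-oxide audit per the reported batch figures, relative to the basis at hand (target by target, the sums agree modulo rounding of the values):
  Li2O: 56.62·0.4038 = 22.86 kg (target 22.86 kg)
  B2O3: 24.26·0.3998 = 9.699 kg (target 9.700 kg)
  CaO: 42.17·0.5572 + 24.26·0.2660 = 29.95 kg (target 29.95 kg)
  Al2O3: 41.65·0.9961 + 396.8·0.003000 = 42.68 kg (target 42.68 kg)
  SiO2: 396.8·0.9950 = 394.8 kg (target 394.8 kg)
Glass-mass bookkeeping: net batch after ignition = 500.0 kg (summing oxide targets gives 500.0 kg; the stated basis being 500.0 kg — a pure rounding effect).
Summing the batch: Σ batch = 561.5 kg; LOI loss = Σ batch·LOI = 61.49 kg; yield, glass over the total, = 89.05%.

Batch per 500.0 kg melt:
  Aragonite sand: 42.17 kg
  Calcium borate ore: 24.26 kg
  Calcined alumina: 41.65 kg
  Lithium carbonate: 56.62 kg
  Silica sand: 396.8 kg
Total batch = 561.5 kg; LOI loss = 61.49 kg; yield = 89.05%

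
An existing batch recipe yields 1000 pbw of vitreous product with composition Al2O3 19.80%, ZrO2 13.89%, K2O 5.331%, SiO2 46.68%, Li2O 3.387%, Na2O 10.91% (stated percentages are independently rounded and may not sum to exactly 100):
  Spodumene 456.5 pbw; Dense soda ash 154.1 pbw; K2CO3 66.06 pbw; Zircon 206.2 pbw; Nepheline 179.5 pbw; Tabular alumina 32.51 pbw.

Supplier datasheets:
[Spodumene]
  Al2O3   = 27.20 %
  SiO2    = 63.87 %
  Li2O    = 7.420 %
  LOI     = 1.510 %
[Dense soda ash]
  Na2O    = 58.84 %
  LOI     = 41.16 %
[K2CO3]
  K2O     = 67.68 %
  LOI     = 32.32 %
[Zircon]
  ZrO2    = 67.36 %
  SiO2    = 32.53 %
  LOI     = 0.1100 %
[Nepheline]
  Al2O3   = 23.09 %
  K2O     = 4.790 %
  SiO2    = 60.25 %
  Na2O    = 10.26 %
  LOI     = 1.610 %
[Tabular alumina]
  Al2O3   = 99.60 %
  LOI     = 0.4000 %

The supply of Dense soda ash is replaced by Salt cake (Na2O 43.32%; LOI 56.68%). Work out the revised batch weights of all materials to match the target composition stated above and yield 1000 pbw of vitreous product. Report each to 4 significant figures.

Revised batch per 1000 pbw vitreous product:
  Spodumene: 456.5 pbw
  Salt cake: 209.3 pbw
  K2CO3: 66.06 pbw
  Zircon: 206.2 pbw
  Nepheline: 179.5 pbw
  Tabular alumina: 32.51 pbw
Total batch = 1150 pbw; LOI loss = 150.1 pbw

All internal work carries full precision throughout; intermediates are printed, with 4-significant-figure rounding, at each printed step. Every reported result includes exactly one rounding — derived quantities are computed in exact precision (six oxide percentages, the yield, glass mass, the totals, LOI) from the batch weights on 1000 pbw of glass precisely as stated by either problem or answer.
Oxide-by-oxide targets in 1000 pbw vitreous product:
  Al2O3: 19.80% × 1000 = 198.0 pbw
  ZrO2: 13.89% × 1000 = 138.9 pbw
  K2O: 5.331% × 1000 = 53.31 pbw
  SiO2: 46.68% × 1000 = 466.8 pbw
  Li2O: 3.387% × 1000 = 33.87 pbw
  Na2O: 10.91% × 1000 = 109.1 pbw
A balance pass over the oxides, using the reported weights, at the basis given (oxide sums agree with the targets up to rounding of the answer):
  Al2O3: 456.5·0.2720 + 179.5·0.2309 + 32.51·0.9960 = 198.0 pbw (target 198.0 pbw)
  ZrO2: 206.2·0.6736 = 138.9 pbw (target 138.9 pbw)
  K2O: 66.06·0.6768 + 179.5·0.04790 = 53.31 pbw (target 53.31 pbw)
  SiO2: 456.5·0.6387 + 206.2·0.3253 + 179.5·0.6025 = 466.8 pbw (target 466.8 pbw)
  Li2O: 456.5·0.07420 = 33.87 pbw (target 33.87 pbw)
  Na2O: 209.3·0.4332 + 179.5·0.1026 = 109.1 pbw (target 109.1 pbw)
Consistency of the glass mass: net batch after ignition = 999.9 pbw (the targets, summed, come to 1000 pbw; stated basis 1000 pbw — gaps are rounding artifacts).
Total batch = Σ batch = 1150 pbw; loss to ignition Σ batch·LOI = 150.1 pbw; the yield ratio, glass ÷ batch: 86.95%.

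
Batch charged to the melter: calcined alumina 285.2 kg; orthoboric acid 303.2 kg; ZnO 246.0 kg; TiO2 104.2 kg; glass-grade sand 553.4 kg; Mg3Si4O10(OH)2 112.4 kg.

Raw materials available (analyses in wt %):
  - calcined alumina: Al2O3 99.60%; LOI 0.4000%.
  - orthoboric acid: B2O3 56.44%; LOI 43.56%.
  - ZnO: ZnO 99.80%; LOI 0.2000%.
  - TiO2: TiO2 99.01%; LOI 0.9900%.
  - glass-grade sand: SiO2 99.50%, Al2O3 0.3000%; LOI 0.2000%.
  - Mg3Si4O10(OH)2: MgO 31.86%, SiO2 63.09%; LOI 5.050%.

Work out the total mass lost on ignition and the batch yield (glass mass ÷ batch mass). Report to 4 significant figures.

LOI loss = 141.5 kg; glass = 1463 kg; yield = 91.18%

Working values appear rounded off to 4 significant figures in the printout. All arithmetic runs at exact precision at every stage; every reported number undergoes a single rounding — all derived quantities are recomputed in exact precision (ignition loss, net glass mass, the six compositions, the yield, the totals) using the weight values on 1463 kg of glass exactly as shown in question or answer.
Loss on ignition, line by line:
  calcined alumina: 285.2 × 0.004000 = 1.141 kg
  orthoboric acid: 303.2 × 0.4356 = 132.1 kg
  ZnO: 246.0 × 0.002000 = 0.4920 kg
  TiO2: 104.2 × 0.009900 = 1.032 kg
  glass-grade sand: 553.4 × 0.002000 = 1.107 kg
  Mg3Si4O10(OH)2: 112.4 × 0.05050 = 5.676 kg
Total LOI = 141.5 kg
Glass = batch − LOI = 1604 − 141.5 = 1463 kg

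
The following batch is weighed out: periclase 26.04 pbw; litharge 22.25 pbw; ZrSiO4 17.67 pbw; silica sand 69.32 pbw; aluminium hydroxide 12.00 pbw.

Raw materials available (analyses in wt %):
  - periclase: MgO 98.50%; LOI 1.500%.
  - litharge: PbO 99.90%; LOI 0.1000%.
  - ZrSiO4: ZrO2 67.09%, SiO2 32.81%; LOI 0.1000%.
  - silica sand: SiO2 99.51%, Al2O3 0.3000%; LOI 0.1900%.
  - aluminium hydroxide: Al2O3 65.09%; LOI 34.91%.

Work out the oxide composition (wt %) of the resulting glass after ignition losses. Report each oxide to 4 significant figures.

Glass mass = 142.5 pbw (batch 147.3 − LOI 4.751).
Composition: ZrO2 8.317%, MgO 18.00%, SiO2 52.47%, PbO 15.60%, Al2O3 5.626%

Each numeric step holds full precision end to end; mid-chain values are displayed, rounded to four significant figures, across the worked steps — each reported figure includes exactly one rounding; derived quantities, including totals, five oxide percentages, yield, LOI, glass mass, are re-derived starting from the weights per 142.5 pbw of glass in full precision as written in question or answer.
Oxide masses out of the charge:
  ZrO2: 17.67·0.6709 = 11.85 pbw
  MgO: 26.04·0.9850 = 25.65 pbw
  SiO2: 17.67·0.3281 + 69.32·0.9951 = 74.78 pbw
  PbO: 22.25·0.9990 = 22.23 pbw
  Al2O3: 69.32·0.003000 + 12.00·0.6509 = 8.019 pbw
LOI: 26.04·0.01500 + 22.25·0.001000 + 17.67·0.001000 + 69.32·0.001900 + 12.00·0.3491 = 4.751 pbw
batch − LOI leaves glass = 147.3 − 4.751 = 142.5 pbw (the oxide masses sum to this)
wt %: oxide over glass, times 100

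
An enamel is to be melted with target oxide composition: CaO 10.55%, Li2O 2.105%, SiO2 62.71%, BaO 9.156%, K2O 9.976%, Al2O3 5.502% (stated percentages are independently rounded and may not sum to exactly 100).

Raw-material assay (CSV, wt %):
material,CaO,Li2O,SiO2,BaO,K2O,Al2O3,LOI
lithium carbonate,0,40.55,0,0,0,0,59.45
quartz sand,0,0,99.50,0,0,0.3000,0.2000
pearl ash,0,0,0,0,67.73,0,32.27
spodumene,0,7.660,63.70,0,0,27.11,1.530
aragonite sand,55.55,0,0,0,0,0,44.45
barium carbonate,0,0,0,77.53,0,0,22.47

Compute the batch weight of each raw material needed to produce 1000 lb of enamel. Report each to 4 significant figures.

Batch per 1000 lb enamel:
  lithium carbonate: 14.63 lb
  quartz sand: 503.9 lb
  pearl ash: 147.3 lb
  spodumene: 197.4 lb
  aragonite sand: 189.9 lb
  barium carbonate: 118.1 lb
Total batch = 1171 lb; LOI loss = 171.2 lb; yield = 85.38%

All internal work holds exact precision from start to finish; in-progress results appear, rounded to four significant digits, across the worked steps; each reported value receives exactly one rounding. All derived quantities (totals, the six compositions, LOI, yield, glass mass) are rebuilt using the weight values per 1000 lb of glass in full float precision, exactly as printed in the problem or answer text.
Oxide mass targets, per 1000 lb enamel:
  CaO: 10.55% × 1000 = 105.5 lb
  Li2O: 2.105% × 1000 = 21.05 lb
  SiO2: 62.71% × 1000 = 627.1 lb
  BaO: 9.156% × 1000 = 91.56 lb
  K2O: 9.976% × 1000 = 99.76 lb
  Al2O3: 5.502% × 1000 = 55.02 lb
Oxide-by-oxide audit applying the batch weights above, for the quoted basis mass (summed amounts equal target values up to rounding of the answer):
  CaO: 189.9·0.5555 = 105.5 lb (target 105.5 lb)
  Li2O: 14.63·0.4055 + 197.4·0.07660 = 21.05 lb (target 21.05 lb)
  SiO2: 503.9·0.9950 + 197.4·0.6370 = 627.1 lb (target 627.1 lb)
  BaO: 118.1·0.7753 = 91.56 lb (target 91.56 lb)
  K2O: 147.3·0.6773 = 99.77 lb (target 99.76 lb)
  Al2O3: 503.9·0.003000 + 197.4·0.2711 = 55.03 lb (target 55.02 lb)
Glass-mass closure: net batch after ignition = 1000 lb (oxide target masses add up to 1000 lb; stated basis 1000 lb — deltas are rounding alone).
Batch grand total — Σ batch = 1171 lb; LOI removed, Σ of batch·LOI: 171.2 lb; yield: glass divided by total = 85.38%.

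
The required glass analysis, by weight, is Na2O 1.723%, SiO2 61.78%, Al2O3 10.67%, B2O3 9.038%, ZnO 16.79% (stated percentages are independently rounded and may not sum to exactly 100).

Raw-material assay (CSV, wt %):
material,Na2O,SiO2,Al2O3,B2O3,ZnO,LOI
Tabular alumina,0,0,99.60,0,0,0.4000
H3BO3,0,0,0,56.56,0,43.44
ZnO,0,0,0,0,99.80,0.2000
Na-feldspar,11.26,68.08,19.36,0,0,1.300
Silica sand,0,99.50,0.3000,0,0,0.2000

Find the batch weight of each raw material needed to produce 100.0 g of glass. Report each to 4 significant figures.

In-progress results appear rounded to four significant figures at each printed step; each numeric step keeps full precision through every step. Each reported figure sees exactly one rounding. Derived quantities are computed from the batch weights at 100.0 g of glass in full float precision (the yield, totals, five oxide percentages, LOI, net glass mass) as set out in the question or the answer.
Per-oxide target masses for 100.0 g glass:
  Na2O: 1.723% × 100.0 = 1.723 g
  SiO2: 61.78% × 100.0 = 61.78 g
  Al2O3: 10.67% × 100.0 = 10.67 g
  B2O3: 9.038% × 100.0 = 9.038 g
  ZnO: 16.79% × 100.0 = 16.79 g
Balance tally, oxide-wise, applying the batch weights above, under the basis named above (delivered sums recover each target once rounding is allowed for):
  Na2O: 15.30·0.1126 = 1.723 g (target 1.723 g)
  SiO2: 15.30·0.6808 + 51.62·0.9950 = 61.78 g (target 61.78 g)
  Al2O3: 7.583·0.9960 + 15.30·0.1936 + 51.62·0.003000 = 10.67 g (target 10.67 g)
  B2O3: 15.98·0.5656 = 9.038 g (target 9.038 g)
  ZnO: 16.82·0.9980 = 16.79 g (target 16.79 g)
Glass-mass bookkeeping: total charge less LOI = 100.0 g (per-oxide target masses sum to 100.0 g; against the stated basis, 100.0 g — any gap is answer rounding).
Summing the batch: Σ batch = 107.3 g; Σ batch·LOI gives LOI loss = 7.308 g; glass ÷ batch gives a yield of 93.19%.

Batch per 100.0 g glass:
  Tabular alumina: 7.583 g
  H3BO3: 15.98 g
  ZnO: 16.82 g
  Na-feldspar: 15.30 g
  Silica sand: 51.62 g
Total batch = 107.3 g; LOI loss = 7.308 g; yield = 93.19%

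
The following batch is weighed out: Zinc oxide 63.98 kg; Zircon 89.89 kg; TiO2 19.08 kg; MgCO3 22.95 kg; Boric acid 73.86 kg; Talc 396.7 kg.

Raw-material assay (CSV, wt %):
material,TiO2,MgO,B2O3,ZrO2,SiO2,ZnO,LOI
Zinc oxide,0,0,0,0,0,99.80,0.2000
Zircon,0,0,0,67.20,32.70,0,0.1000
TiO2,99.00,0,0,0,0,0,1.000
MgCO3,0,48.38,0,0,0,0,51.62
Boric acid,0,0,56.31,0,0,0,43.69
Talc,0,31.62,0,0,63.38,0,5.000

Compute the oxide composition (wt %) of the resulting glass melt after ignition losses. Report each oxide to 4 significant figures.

Glass mass = 602.1 kg (batch 666.5 − LOI 64.36).
Composition: TiO2 3.137%, MgO 22.68%, B2O3 6.908%, ZrO2 10.03%, SiO2 46.64%, ZnO 10.60%

In-progress results are printed (rounded to four significant digits) alongside each step; full precision is kept throughout — a single rounding finalizes each reported result. The derived quantities (LOI, glass mass, the yield, totals, the six compositions) are re-derived at full precision from the batch weights per 602.1 kg of glass, as given in problem or answer.
Oxide masses out of the charge:
  TiO2: 19.08·0.9900 = 18.89 kg
  MgO: 22.95·0.4838 + 396.7·0.3162 = 136.5 kg
  B2O3: 73.86·0.5631 = 41.59 kg
  ZrO2: 89.89·0.6720 = 60.41 kg
  SiO2: 89.89·0.3270 + 396.7·0.6338 = 280.8 kg
  ZnO: 63.98·0.9980 = 63.85 kg
LOI: 63.98·0.002000 + 89.89·0.001000 + 19.08·0.01000 + 22.95·0.5162 + 73.86·0.4369 + 396.7·0.05000 = 64.36 kg
The glass mass, total less LOI, = 666.5 − 64.36 = 602.1 kg (consistent with Σ oxide mass)
each wt % is 100 × oxide ÷ glass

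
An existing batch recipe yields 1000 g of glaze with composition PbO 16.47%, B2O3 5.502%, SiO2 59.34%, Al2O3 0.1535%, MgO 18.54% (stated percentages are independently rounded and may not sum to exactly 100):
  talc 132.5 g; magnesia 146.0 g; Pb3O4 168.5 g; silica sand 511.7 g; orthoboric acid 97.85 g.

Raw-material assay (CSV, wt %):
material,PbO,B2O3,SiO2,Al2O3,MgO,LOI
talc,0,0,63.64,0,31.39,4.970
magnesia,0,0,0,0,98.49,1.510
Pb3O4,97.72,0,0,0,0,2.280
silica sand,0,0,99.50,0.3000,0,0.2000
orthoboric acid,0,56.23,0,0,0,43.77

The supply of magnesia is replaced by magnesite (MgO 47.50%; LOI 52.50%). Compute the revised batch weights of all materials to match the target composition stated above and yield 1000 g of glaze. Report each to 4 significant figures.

The working math carries exact precision throughout. Intermediates are rounded off to 4 significant figures as shown; exactly one rounding is applied to each reported result. The derived quantities, which include ignition loss, the five compositions, totals, the yield, glass mass, are rebuilt in exact precision, as set out in either problem or answer, from the weighed amounts per 1000 g of glass.
Target oxide masses per 1000 g glaze:
  PbO: 16.47% × 1000 = 164.7 g
  B2O3: 5.502% × 1000 = 55.02 g
  SiO2: 59.34% × 1000 = 593.4 g
  Al2O3: 0.1535% × 1000 = 1.535 g
  MgO: 18.54% × 1000 = 185.4 g
Balance tally, oxide-wise, using the reported weights, at the basis given (every target is met by its sum inside rounding margins):
  PbO: 168.5·0.9772 = 164.7 g (target 164.7 g)
  B2O3: 97.85·0.5623 = 55.02 g (target 55.02 g)
  SiO2: 132.5·0.6364 + 511.7·0.9950 = 593.5 g (target 593.4 g)
  Al2O3: 511.7·0.003000 = 1.535 g (target 1.535 g)
  MgO: 132.5·0.3139 + 302.8·0.4750 = 185.4 g (target 185.4 g)
Auditing the glass mass value: batch total minus LOI = 1000 g (targets for the oxides total 1000 g; basis as stated: 1000 g — deltas are rounding alone).
Batch total: Σ batch = 1213 g; ignition loss, Σ(batch × LOI) = 213.2 g; the yield ratio, glass ÷ batch: 82.42%.

Revised batch per 1000 g glaze:
  talc: 132.5 g
  magnesite: 302.8 g
  Pb3O4: 168.5 g
  silica sand: 511.7 g
  orthoboric acid: 97.85 g
Total batch = 1213 g; LOI loss = 213.2 g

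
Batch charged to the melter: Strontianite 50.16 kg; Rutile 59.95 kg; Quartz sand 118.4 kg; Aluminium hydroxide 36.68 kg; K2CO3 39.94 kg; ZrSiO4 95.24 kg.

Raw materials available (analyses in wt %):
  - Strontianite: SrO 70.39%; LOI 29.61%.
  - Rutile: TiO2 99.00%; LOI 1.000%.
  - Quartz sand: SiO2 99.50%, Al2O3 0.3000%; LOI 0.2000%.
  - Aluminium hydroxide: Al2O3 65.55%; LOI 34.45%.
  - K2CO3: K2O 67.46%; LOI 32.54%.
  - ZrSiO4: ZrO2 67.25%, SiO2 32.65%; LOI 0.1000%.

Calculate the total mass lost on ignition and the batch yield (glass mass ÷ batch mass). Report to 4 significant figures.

LOI loss = 41.42 kg; glass = 359.0 kg; yield = 89.66%

Each numeric step holds full float precision in all steps; mid-chain values are printed rounded to 4 significant digits alongside each step; each reported figure is rounded a single time. All derived quantities (ignition loss, totals, the six compositions, the yield, glass mass) are computed from the batch weights per 359.0 kg of glass at full float precision as given in the question or the answer.
Material-by-material LOI:
  Strontianite: 50.16 × 0.2961 = 14.85 kg
  Rutile: 59.95 × 0.01000 = 0.5995 kg
  Quartz sand: 118.4 × 0.002000 = 0.2368 kg
  Aluminium hydroxide: 36.68 × 0.3445 = 12.64 kg
  K2CO3: 39.94 × 0.3254 = 13.00 kg
  ZrSiO4: 95.24 × 0.001000 = 0.09524 kg
Total LOI = 41.42 kg
Glass = batch − LOI = 400.4 − 41.42 = 359.0 kg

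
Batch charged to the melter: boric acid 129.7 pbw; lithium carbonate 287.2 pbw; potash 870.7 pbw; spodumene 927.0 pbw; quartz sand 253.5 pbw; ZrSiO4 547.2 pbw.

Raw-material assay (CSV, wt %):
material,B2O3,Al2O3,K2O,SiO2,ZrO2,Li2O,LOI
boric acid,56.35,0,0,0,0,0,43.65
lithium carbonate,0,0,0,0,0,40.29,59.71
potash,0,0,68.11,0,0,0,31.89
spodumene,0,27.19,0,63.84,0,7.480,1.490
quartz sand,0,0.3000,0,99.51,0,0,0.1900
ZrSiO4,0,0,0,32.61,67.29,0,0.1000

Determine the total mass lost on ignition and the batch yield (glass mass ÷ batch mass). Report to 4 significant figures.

Each numeric step holds full float precision at all times; mid-chain values are rounded off to 4 significant figures wherever printed. Each reported number is rounded just once; all derived quantities (yield, the six compositions, ignition loss, glass mass, the totals) are recomputed in exact precision from the batch weights per 2495 pbw of glass as given in the problem or answer text.
Material-by-material LOI:
  boric acid: 129.7 × 0.4365 = 56.61 pbw
  lithium carbonate: 287.2 × 0.5971 = 171.5 pbw
  potash: 870.7 × 0.3189 = 277.7 pbw
  spodumene: 927.0 × 0.01490 = 13.81 pbw
  quartz sand: 253.5 × 0.001900 = 0.4817 pbw
  ZrSiO4: 547.2 × 0.001000 = 0.5472 pbw
Total LOI = 520.6 pbw
Glass = batch − LOI = 3015 − 520.6 = 2495 pbw

LOI loss = 520.6 pbw; glass = 2495 pbw; yield = 82.73%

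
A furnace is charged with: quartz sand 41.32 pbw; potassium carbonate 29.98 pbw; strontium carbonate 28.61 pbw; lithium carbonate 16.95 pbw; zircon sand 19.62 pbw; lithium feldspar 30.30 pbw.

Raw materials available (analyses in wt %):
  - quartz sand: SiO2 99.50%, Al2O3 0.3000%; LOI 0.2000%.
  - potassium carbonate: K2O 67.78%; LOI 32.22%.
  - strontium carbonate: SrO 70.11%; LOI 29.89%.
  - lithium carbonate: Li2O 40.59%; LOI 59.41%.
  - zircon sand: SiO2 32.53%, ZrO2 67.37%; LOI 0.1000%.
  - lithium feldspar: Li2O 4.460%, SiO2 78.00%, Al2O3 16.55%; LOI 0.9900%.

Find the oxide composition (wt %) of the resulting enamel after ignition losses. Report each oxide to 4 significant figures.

Glass mass = 138.1 pbw (batch 166.8 − LOI 28.68).
Composition: SrO 14.52%, K2O 14.71%, Li2O 5.961%, SiO2 51.51%, ZrO2 9.572%, Al2O3 3.721%

Intermediates are shown rounded off to 4 significant digits as written — each numeric step holds full precision from start to finish — each reported result is rounded just once; the derived quantities (ignition loss, glass mass, totals, yield, the six compositions) are recomputed starting from the weights at 138.1 pbw of glass in full precision exactly as printed in the question or the answer.
What the batch supplies per oxide:
  SrO: 28.61·0.7011 = 20.06 pbw
  K2O: 29.98·0.6778 = 20.32 pbw
  Li2O: 16.95·0.4059 + 30.30·0.04460 = 8.231 pbw
  SiO2: 41.32·0.9950 + 19.62·0.3253 + 30.30·0.7800 = 71.13 pbw
  ZrO2: 19.62·0.6737 = 13.22 pbw
  Al2O3: 41.32·0.003000 + 30.30·0.1655 = 5.139 pbw
LOI: 41.32·0.002000 + 29.98·0.3222 + 28.61·0.2989 + 16.95·0.5941 + 19.62·0.001000 + 30.30·0.009900 = 28.68 pbw
Resulting glass, batch − LOI: 166.8 − 28.68 = 138.1 pbw (the oxide masses sum to this)
percent by weight: oxide/glass ×100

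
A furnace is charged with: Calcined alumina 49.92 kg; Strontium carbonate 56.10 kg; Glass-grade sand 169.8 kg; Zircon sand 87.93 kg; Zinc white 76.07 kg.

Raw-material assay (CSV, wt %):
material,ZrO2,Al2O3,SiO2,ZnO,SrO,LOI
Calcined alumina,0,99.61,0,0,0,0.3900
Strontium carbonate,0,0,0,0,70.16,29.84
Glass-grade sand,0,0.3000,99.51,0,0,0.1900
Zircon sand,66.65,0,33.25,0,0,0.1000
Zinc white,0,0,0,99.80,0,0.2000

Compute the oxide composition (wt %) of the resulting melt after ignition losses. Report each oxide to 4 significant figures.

Values along the way appear, with 4-significant-digit rounding, as written. The whole derivation keeps full float precision in all steps. Every reported result includes exactly one rounding. All derived quantities, including totals, LOI, net glass mass, the five compositions, yield, are computed starting from the weights for 422.3 kg of glass in full precision, as set out in the problem or answer text.
Oxide masses out of the charge:
  ZrO2: 87.93·0.6665 = 58.61 kg
  Al2O3: 49.92·0.9961 + 169.8·0.003000 = 50.23 kg
  SiO2: 169.8·0.9951 + 87.93·0.3325 = 198.2 kg
  ZnO: 76.07·0.9980 = 75.92 kg
  SrO: 56.10·0.7016 = 39.36 kg
LOI: 49.92·0.003900 + 56.10·0.2984 + 169.8·0.001900 + 87.93·0.001000 + 76.07·0.002000 = 17.50 kg
Net of LOI, the glass mass = 439.8 − 17.50 = 422.3 kg (the oxide masses sum to this)
percent share: oxide ÷ glass, ×100

Glass mass = 422.3 kg (batch 439.8 − LOI 17.50).
Composition: ZrO2 13.88%, Al2O3 11.89%, SiO2 46.93%, ZnO 17.98%, SrO 9.320%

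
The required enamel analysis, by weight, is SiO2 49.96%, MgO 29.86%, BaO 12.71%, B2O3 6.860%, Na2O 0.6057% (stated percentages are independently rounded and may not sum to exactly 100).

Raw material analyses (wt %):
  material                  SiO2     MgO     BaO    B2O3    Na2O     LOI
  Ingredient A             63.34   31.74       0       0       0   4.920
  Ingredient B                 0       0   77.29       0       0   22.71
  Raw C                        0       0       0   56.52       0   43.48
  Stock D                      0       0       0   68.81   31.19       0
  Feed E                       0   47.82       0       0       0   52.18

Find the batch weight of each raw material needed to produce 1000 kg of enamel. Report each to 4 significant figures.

Batch per 1000 kg enamel:
  Ingredient A: 788.8 kg
  Ingredient B: 164.4 kg
  Raw C: 97.73 kg
  Stock D: 19.42 kg
  Feed E: 100.9 kg
Total batch = 1171 kg; LOI loss = 171.3 kg; yield = 85.38%

Rounding to 4 significant digits extends to every in-between result as displayed; every computation carries exact precision in all steps; each reported result is rounded only once; the derived quantities, including net glass mass, ignition loss, totals, five oxide percentages, the yield, are computed from the batch weights at 1000 kg of glass in full float precision, as they appear in the question or the answer.
The oxide mass targets at 1000 kg enamel:
  SiO2: 49.96% × 1000 = 499.6 kg
  MgO: 29.86% × 1000 = 298.6 kg
  BaO: 12.71% × 1000 = 127.1 kg
  B2O3: 6.860% × 1000 = 68.60 kg
  Na2O: 0.6057% × 1000 = 6.057 kg
Sums-versus-targets review per the reported batch figures, against the basis in use (summed amounts equal target values given rounding of the digits):
  SiO2: 788.8·0.6334 = 499.6 kg (target 499.6 kg)
  MgO: 788.8·0.3174 + 100.9·0.4782 = 298.6 kg (target 298.6 kg)
  BaO: 164.4·0.7729 = 127.1 kg (target 127.1 kg)
  B2O3: 97.73·0.5652 + 19.42·0.6881 = 68.60 kg (target 68.60 kg)
  Na2O: 19.42·0.3119 = 6.057 kg (target 6.057 kg)
Auditing the glass mass value: total batch − LOI = 1000 kg (the Σ of target masses is 1000 kg; the stated basis being 1000 kg — any gap is answer rounding).
Adding the batch up: Σ batch = 1171 kg; ignition loss, Σ(batch × LOI) = 171.3 kg; yield = glass ÷ total batch = 85.38%.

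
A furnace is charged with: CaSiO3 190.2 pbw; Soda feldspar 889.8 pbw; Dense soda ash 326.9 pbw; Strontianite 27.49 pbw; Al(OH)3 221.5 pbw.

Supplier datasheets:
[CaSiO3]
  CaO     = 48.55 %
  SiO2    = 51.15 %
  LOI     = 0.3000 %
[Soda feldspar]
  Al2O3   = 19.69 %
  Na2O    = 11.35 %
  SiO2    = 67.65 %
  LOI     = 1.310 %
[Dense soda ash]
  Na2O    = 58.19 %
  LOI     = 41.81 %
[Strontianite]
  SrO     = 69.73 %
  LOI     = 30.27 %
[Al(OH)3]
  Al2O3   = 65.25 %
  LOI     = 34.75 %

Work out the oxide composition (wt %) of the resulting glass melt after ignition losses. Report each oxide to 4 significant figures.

Mid-chain values are printed (rounded to four significant digits) in the printout — the whole derivation carries full precision from first step to last. Every reported value is rounded only once; the derived quantities (the five compositions, totals, LOI, yield, glass mass) are computed in exact precision starting from the weights per 1422 pbw of glass, as they appear in the problem or answer text.
Oxide masses out of the charge:
  Al2O3: 889.8·0.1969 + 221.5·0.6525 = 319.7 pbw
  Na2O: 889.8·0.1135 + 326.9·0.5819 = 291.2 pbw
  SrO: 27.49·0.6973 = 19.17 pbw
  CaO: 190.2·0.4855 = 92.34 pbw
  SiO2: 190.2·0.5115 + 889.8·0.6765 = 699.2 pbw
LOI: 190.2·0.003000 + 889.8·0.01310 + 326.9·0.4181 + 27.49·0.3027 + 221.5·0.3475 = 234.2 pbw
batch − LOI leaves glass = 1656 − 234.2 = 1422 pbw (= Σ oxide masses)
each wt % is 100 × oxide ÷ glass

Glass mass = 1422 pbw (batch 1656 − LOI 234.2).
Composition: Al2O3 22.49%, Na2O 20.48%, SrO 1.348%, CaO 6.495%, SiO2 49.18%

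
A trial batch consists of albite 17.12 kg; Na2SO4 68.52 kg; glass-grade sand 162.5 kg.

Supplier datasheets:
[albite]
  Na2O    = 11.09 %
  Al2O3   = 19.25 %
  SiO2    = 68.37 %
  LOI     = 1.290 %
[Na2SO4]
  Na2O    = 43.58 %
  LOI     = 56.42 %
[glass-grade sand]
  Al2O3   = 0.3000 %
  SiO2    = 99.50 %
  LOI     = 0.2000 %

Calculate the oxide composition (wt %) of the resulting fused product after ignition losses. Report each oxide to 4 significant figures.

Glass mass = 208.9 kg (batch 248.1 − LOI 39.20).
Composition: Na2O 15.20%, Al2O3 1.811%, SiO2 82.99%

Each numeric step maintains full float precision through the solve; in-progress results are printed (rounded to four significant figures) at each printed step; each reported result is rounded a single time — the derived quantities (the totals, glass mass, ignition loss, three oxide percentages, yield) are carried in full precision from the batch weights for 208.9 kg of glass as given in problem or answer.
Delivered oxide masses:
  Na2O: 17.12·0.1109 + 68.52·0.4358 = 31.76 kg
  Al2O3: 17.12·0.1925 + 162.5·0.003000 = 3.783 kg
  SiO2: 17.12·0.6837 + 162.5·0.9950 = 173.4 kg
LOI: 17.12·0.01290 + 68.52·0.5642 + 162.5·0.002000 = 39.20 kg
The glass mass, total less LOI, = 248.1 − 39.20 = 208.9 kg (consistent with Σ oxide mass)
wt % = 100 × oxide mass / glass mass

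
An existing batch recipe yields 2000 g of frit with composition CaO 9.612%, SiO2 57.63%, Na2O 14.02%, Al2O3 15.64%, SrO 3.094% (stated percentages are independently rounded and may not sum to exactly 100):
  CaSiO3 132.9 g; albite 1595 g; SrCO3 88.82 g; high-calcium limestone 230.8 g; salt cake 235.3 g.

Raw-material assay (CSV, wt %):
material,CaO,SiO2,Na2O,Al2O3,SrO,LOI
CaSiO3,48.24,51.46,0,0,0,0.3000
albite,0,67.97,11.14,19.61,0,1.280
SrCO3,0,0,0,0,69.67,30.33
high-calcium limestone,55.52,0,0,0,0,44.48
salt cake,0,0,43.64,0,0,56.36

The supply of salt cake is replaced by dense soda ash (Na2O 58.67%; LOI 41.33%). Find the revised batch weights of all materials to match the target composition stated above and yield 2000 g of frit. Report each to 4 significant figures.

Intermediates are printed (rounded to four significant digits) between the steps; all arithmetic maintains full float precision from start to finish; every reported number includes exactly one rounding — the derived quantities (net glass mass, the yield, the totals, the five compositions, LOI) are recomputed from the batch weights per 2000 g of glass at full float precision, exactly as shown in question or answer.
Target oxide masses per 2000 g frit:
  CaO: 9.612% × 2000 = 192.2 g
  SiO2: 57.63% × 2000 = 1153 g
  Na2O: 14.02% × 2000 = 280.4 g
  Al2O3: 15.64% × 2000 = 312.8 g
  SrO: 3.094% × 2000 = 61.88 g
Per-oxide balance check given the weights on record, on the stated basis (target by target, the sums agree net of answer rounding effects):
  CaO: 132.9·0.4824 + 230.8·0.5552 = 192.3 g (target 192.2 g)
  SiO2: 132.9·0.5146 + 1595·0.6797 = 1153 g (target 1153 g)
  Na2O: 1595·0.1114 + 175.1·0.5867 = 280.4 g (target 280.4 g)
  Al2O3: 1595·0.1961 = 312.8 g (target 312.8 g)
  SrO: 88.82·0.6967 = 61.88 g (target 61.88 g)
Glass-mass sanity pass: the batch minus its LOI: 2000 g (per-oxide target masses sum to 2000 g; the stated basis being 2000 g — any gap is answer rounding).
Adding the batch up: Σ batch = 2223 g; ignition loss, Σ(batch × LOI) = 222.8 g; as yield: glass ÷ batch → 89.98%.

Revised batch per 2000 g frit:
  CaSiO3: 132.9 g
  albite: 1595 g
  SrCO3: 88.82 g
  high-calcium limestone: 230.8 g
  dense soda ash: 175.1 g
Total batch = 2223 g; LOI loss = 222.8 g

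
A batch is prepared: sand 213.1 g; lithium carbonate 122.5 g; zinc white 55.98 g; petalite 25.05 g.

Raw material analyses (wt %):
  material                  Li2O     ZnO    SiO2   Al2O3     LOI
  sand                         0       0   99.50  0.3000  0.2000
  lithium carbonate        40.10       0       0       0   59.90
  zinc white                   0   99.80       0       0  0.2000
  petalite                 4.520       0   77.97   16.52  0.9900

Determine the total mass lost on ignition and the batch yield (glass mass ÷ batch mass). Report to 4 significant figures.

LOI loss = 74.16 g; glass = 342.5 g; yield = 82.20%

The working math holds full precision through the solve — mid-chain values are shown with 4-significant-figure rounding within the worked lines. Each reported number takes a single rounding — the derived quantities (LOI, glass mass, totals, the four compositions, yield) are recomputed at full precision from the weighed amounts per 342.5 g of glass as they appear in problem or answer.
LOI of each material in turn:
  sand: 213.1 × 0.002000 = 0.4262 g
  lithium carbonate: 122.5 × 0.5990 = 73.38 g
  zinc white: 55.98 × 0.002000 = 0.1120 g
  petalite: 25.05 × 0.009900 = 0.2480 g
Total LOI = 74.16 g
Glass = batch − LOI = 416.6 − 74.16 = 342.5 g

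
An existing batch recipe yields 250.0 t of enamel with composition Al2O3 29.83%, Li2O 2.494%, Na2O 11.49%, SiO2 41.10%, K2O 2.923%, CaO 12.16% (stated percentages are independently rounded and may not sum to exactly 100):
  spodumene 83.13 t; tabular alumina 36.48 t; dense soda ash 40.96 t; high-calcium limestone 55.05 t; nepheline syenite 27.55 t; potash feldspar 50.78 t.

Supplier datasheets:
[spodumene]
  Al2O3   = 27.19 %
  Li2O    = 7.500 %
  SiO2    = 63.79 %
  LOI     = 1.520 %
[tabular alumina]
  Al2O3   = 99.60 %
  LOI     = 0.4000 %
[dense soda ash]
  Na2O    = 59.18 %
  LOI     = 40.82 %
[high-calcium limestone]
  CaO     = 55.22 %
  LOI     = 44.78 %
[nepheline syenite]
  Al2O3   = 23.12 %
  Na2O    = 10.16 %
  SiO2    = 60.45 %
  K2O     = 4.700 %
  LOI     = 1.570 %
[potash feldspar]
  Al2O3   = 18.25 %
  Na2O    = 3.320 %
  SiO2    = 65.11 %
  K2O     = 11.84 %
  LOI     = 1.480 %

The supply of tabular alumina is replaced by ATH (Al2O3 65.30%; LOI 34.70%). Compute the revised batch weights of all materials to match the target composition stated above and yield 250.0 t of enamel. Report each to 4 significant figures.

Revised batch per 250.0 t enamel:
  spodumene: 83.13 t
  ATH: 55.64 t
  dense soda ash: 40.96 t
  high-calcium limestone: 55.05 t
  nepheline syenite: 27.55 t
  potash feldspar: 50.78 t
Total batch = 313.1 t; LOI loss = 63.13 t

Full float precision is kept throughout. In-progress results are printed (rounded to 4 significant digits) at each printed step; exactly one rounding is applied to every reported figure; all derived quantities are carried from the batch weights per 250.0 t of glass at full precision (net glass mass, ignition loss, the yield, totals, the six compositions) as they appear in problem or answer.
The oxide mass targets at 250.0 t enamel:
  Al2O3: 29.83% × 250.0 = 74.58 t
  Li2O: 2.494% × 250.0 = 6.235 t
  Na2O: 11.49% × 250.0 = 28.72 t
  SiO2: 41.10% × 250.0 = 102.8 t
  K2O: 2.923% × 250.0 = 7.308 t
  CaO: 12.16% × 250.0 = 30.40 t
Balance tally, oxide-wise, on the weights just shown, at the basis given (delivered sums recover each target given rounding of the digits):
  Al2O3: 83.13·0.2719 + 55.64·0.6530 + 27.55·0.2312 + 50.78·0.1825 = 74.57 t (target 74.58 t)
  Li2O: 83.13·0.07500 = 6.235 t (target 6.235 t)
  Na2O: 40.96·0.5918 + 27.55·0.1016 + 50.78·0.03320 = 28.73 t (target 28.72 t)
  SiO2: 83.13·0.6379 + 27.55·0.6045 + 50.78·0.6511 = 102.7 t (target 102.8 t)
  K2O: 27.55·0.04700 + 50.78·0.1184 = 7.307 t (target 7.308 t)
  CaO: 55.05·0.5522 = 30.40 t (target 30.40 t)
The glass-mass cross-check: batch Σ − ignition loss = 250.0 t (the Σ of target masses is 250.0 t; stated basis 250.0 t — rounding explains the deltas).
Batch grand total — Σ batch = 313.1 t; LOI loss = Σ batch·LOI = 63.13 t; yield: glass divided by total = 79.84%.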